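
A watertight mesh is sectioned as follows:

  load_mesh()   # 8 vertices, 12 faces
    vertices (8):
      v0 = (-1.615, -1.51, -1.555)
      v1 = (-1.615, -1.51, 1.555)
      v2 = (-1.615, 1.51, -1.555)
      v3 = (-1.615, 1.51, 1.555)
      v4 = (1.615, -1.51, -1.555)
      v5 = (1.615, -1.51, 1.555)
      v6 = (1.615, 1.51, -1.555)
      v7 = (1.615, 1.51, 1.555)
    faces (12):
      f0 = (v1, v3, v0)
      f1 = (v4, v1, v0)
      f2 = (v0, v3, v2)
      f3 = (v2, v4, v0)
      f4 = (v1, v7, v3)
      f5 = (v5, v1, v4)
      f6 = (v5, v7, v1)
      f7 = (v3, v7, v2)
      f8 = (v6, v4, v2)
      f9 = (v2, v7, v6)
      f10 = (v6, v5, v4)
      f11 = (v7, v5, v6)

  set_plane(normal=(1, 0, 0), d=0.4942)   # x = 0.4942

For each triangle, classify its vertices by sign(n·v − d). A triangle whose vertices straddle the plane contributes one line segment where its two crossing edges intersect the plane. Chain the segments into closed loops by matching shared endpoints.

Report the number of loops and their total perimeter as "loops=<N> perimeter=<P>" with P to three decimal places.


loops=1 perimeter=12.260

Straddling triangles (8 of 12):
  (v4,v1,v0) [+--] → (0.4942, -1.51, -0.47584)–(0.4942, -1.51, -1.555)  len=1.0792
  (v2,v4,v0) [-+-] → (0.4942, -0.462069, -1.555)–(0.4942, -1.51, -1.555)  len=1.0479
  (v1,v7,v3) [-+-] → (0.4942, 0.462069, 1.555)–(0.4942, 1.51, 1.555)  len=1.0479
  (v5,v1,v4) [+-+] → (0.4942, -1.51, 1.555)–(0.4942, -1.51, -0.47584)  len=2.0308
  (v5,v7,v1) [++-] → (0.4942, 0.462069, 1.555)–(0.4942, -1.51, 1.555)  len=1.9721
  (v3,v7,v2) [-+-] → (0.4942, 1.51, 1.555)–(0.4942, 1.51, 0.47584)  len=1.0792
  (v6,v4,v2) [++-] → (0.4942, -0.462069, -1.555)–(0.4942, 1.51, -1.555)  len=1.9721
  (v2,v7,v6) [-++] → (0.4942, 1.51, 0.47584)–(0.4942, 1.51, -1.555)  len=2.0308

Chained into 1 loop(s):
  loop 1: 8 segments, perimeter = 12.2600
Total perimeter = 12.260


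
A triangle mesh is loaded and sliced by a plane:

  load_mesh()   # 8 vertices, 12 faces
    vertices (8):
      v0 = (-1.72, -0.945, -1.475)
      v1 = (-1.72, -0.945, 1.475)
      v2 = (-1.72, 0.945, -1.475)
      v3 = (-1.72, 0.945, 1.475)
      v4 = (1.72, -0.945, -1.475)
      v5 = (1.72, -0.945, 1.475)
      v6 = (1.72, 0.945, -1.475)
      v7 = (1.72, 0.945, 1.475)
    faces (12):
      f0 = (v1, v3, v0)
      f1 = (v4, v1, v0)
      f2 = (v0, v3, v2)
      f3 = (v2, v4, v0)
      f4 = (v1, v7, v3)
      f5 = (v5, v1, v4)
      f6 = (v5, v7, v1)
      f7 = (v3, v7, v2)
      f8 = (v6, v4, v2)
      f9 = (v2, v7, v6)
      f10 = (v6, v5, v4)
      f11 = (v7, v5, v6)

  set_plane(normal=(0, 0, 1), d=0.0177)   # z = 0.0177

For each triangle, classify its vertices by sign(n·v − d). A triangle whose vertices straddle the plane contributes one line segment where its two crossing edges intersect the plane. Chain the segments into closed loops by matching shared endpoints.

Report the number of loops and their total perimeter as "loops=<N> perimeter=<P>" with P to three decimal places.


loops=1 perimeter=10.660

Straddling triangles (8 of 12):
  (v1,v3,v0) [++-] → (-1.72, 0.01134, 0.0177)–(-1.72, -0.945, 0.0177)  len=0.9563
  (v4,v1,v0) [-+-] → (-0.02064, -0.945, 0.0177)–(-1.72, -0.945, 0.0177)  len=1.6994
  (v0,v3,v2) [-+-] → (-1.72, 0.01134, 0.0177)–(-1.72, 0.945, 0.0177)  len=0.9337
  (v5,v1,v4) [++-] → (-0.02064, -0.945, 0.0177)–(1.72, -0.945, 0.0177)  len=1.7406
  (v3,v7,v2) [++-] → (0.02064, 0.945, 0.0177)–(-1.72, 0.945, 0.0177)  len=1.7406
  (v2,v7,v6) [-+-] → (0.02064, 0.945, 0.0177)–(1.72, 0.945, 0.0177)  len=1.6994
  (v6,v5,v4) [-+-] → (1.72, -0.01134, 0.0177)–(1.72, -0.945, 0.0177)  len=0.9337
  (v7,v5,v6) [++-] → (1.72, -0.01134, 0.0177)–(1.72, 0.945, 0.0177)  len=0.9563

Chained into 1 loop(s):
  loop 1: 8 segments, perimeter = 10.6600
Total perimeter = 10.660


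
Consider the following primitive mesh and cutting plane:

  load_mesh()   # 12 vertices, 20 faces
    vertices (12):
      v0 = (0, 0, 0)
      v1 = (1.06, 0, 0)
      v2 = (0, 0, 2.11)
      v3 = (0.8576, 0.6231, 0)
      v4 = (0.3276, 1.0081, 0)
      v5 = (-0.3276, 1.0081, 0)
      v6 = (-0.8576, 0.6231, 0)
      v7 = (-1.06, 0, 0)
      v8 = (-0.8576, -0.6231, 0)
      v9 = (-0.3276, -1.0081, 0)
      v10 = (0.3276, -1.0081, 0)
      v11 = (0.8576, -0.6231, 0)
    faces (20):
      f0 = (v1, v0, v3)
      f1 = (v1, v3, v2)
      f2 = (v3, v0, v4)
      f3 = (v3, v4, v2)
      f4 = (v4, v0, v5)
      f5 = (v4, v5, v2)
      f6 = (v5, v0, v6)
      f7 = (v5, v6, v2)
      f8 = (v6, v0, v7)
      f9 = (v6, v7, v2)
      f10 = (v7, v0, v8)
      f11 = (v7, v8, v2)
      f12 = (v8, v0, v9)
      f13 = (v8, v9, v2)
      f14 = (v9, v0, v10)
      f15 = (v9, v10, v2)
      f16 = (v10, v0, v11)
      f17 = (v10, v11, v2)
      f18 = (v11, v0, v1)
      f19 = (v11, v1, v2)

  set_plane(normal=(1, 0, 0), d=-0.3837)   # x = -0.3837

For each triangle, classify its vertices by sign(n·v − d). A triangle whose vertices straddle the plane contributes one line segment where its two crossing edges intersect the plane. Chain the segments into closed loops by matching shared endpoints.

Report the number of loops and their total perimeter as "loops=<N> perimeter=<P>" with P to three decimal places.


loops=1 perimeter=5.307

Straddling triangles (8 of 20):
  (v5,v0,v6) [++-] → (-0.3837, 0.278782, 0)–(-0.3837, 0.967348, 0)  len=0.6886
  (v5,v6,v2) [+-+] → (-0.3837, 0.967348, 0)–(-0.3837, 0.278782, 1.16596)  len=1.3541
  (v6,v0,v7) [-+-] → (-0.3837, 0.278782, 0)–(-0.3837, 0, 0)  len=0.2788
  (v6,v7,v2) [--+] → (-0.3837, 0, 1.34622)–(-0.3837, 0.278782, 1.16596)  len=0.3320
  (v7,v0,v8) [-+-] → (-0.3837, 0, 0)–(-0.3837, -0.278782, 0)  len=0.2788
  (v7,v8,v2) [--+] → (-0.3837, -0.278782, 1.16596)–(-0.3837, 0, 1.34622)  len=0.3320
  (v8,v0,v9) [-++] → (-0.3837, -0.278782, 0)–(-0.3837, -0.967348, 0)  len=0.6886
  (v8,v9,v2) [-++] → (-0.3837, -0.967348, 0)–(-0.3837, -0.278782, 1.16596)  len=1.3541

Chained into 1 loop(s):
  loop 1: 8 segments, perimeter = 5.3069
Total perimeter = 5.307


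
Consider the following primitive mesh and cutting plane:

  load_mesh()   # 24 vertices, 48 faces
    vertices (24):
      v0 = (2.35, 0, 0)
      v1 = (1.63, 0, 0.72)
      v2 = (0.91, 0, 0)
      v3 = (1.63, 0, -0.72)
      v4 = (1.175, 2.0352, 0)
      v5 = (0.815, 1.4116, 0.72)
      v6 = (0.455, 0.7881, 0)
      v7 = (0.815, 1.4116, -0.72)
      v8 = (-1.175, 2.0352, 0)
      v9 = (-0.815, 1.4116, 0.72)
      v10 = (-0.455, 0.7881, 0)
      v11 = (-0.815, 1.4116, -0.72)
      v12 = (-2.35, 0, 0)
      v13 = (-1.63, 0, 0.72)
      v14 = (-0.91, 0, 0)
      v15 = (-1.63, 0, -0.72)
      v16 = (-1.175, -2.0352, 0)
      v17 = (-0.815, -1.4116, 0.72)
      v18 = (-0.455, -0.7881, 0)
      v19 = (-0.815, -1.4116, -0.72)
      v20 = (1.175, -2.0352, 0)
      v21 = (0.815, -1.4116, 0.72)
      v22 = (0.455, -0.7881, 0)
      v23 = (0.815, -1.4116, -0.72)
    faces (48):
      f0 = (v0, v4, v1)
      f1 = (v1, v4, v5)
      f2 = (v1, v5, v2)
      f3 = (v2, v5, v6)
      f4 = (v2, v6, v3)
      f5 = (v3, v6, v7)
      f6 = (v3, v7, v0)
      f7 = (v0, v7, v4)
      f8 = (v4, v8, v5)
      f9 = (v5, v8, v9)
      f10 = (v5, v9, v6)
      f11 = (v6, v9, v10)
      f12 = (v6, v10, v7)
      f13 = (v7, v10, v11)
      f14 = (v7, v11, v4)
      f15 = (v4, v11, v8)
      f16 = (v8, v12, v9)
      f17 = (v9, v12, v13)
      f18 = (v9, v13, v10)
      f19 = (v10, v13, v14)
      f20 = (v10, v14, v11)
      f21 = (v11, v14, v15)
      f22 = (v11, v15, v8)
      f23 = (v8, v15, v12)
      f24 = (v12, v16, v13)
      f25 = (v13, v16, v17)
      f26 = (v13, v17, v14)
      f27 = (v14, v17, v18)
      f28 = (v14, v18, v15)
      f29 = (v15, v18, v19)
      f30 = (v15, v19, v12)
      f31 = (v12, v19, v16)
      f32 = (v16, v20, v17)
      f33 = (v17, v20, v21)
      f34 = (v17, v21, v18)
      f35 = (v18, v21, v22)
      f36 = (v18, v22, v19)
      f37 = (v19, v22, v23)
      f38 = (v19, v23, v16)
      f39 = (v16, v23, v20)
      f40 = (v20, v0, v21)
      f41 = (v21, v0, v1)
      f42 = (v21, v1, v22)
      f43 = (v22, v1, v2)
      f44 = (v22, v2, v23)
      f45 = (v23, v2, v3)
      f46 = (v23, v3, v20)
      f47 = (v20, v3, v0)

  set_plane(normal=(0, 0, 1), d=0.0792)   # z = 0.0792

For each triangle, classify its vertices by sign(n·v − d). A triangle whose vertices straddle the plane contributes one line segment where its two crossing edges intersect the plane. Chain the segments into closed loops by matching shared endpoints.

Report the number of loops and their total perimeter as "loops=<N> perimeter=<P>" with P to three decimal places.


Straddling triangles (24 of 48):
  (v0,v4,v1) [--+] → (1.22505, 1.81133, 0.0792)–(2.2708, 0, 0.0792)  len=2.0915
  (v1,v4,v5) [+-+] → (1.22505, 1.81133, 0.0792)–(1.1354, 1.9666, 0.0792)  len=0.1793
  (v1,v5,v2) [++-] → (0.89955, 0.155276, 0.0792)–(0.9892, 0, 0.0792)  len=0.1793
  (v2,v5,v6) [-+-] → (0.89955, 0.155276, 0.0792)–(0.4946, 0.856685, 0.0792)  len=0.8099
  (v4,v8,v5) [--+] → (-0.9561, 1.9666, 0.0792)–(1.1354, 1.9666, 0.0792)  len=2.0915
  (v5,v8,v9) [+-+] → (-0.9561, 1.9666, 0.0792)–(-1.1354, 1.9666, 0.0792)  len=0.1793
  (v5,v9,v6) [++-] → (0.3153, 0.856685, 0.0792)–(0.4946, 0.856685, 0.0792)  len=0.1793
  (v6,v9,v10) [-+-] → (0.3153, 0.856685, 0.0792)–(-0.4946, 0.856685, 0.0792)  len=0.8099
  (v8,v12,v9) [--+] → (-2.18115, 0.155276, 0.0792)–(-1.1354, 1.9666, 0.0792)  len=2.0915
  (v9,v12,v13) [+-+] → (-2.18115, 0.155276, 0.0792)–(-2.2708, 0, 0.0792)  len=0.1793
  (v9,v13,v10) [++-] → (-0.58425, 0.701409, 0.0792)–(-0.4946, 0.856685, 0.0792)  len=0.1793
  (v10,v13,v14) [-+-] → (-0.58425, 0.701409, 0.0792)–(-0.9892, 0, 0.0792)  len=0.8099
  (v12,v16,v13) [--+] → (-1.22505, -1.81133, 0.0792)–(-2.2708, 0, 0.0792)  len=2.0915
  (v13,v16,v17) [+-+] → (-1.22505, -1.81133, 0.0792)–(-1.1354, -1.9666, 0.0792)  len=0.1793
  (v13,v17,v14) [++-] → (-0.89955, -0.155276, 0.0792)–(-0.9892, 0, 0.0792)  len=0.1793
  (v14,v17,v18) [-+-] → (-0.89955, -0.155276, 0.0792)–(-0.4946, -0.856685, 0.0792)  len=0.8099
  (v16,v20,v17) [--+] → (0.9561, -1.9666, 0.0792)–(-1.1354, -1.9666, 0.0792)  len=2.0915
  (v17,v20,v21) [+-+] → (0.9561, -1.9666, 0.0792)–(1.1354, -1.9666, 0.0792)  len=0.1793
  (v17,v21,v18) [++-] → (-0.3153, -0.856685, 0.0792)–(-0.4946, -0.856685, 0.0792)  len=0.1793
  (v18,v21,v22) [-+-] → (-0.3153, -0.856685, 0.0792)–(0.4946, -0.856685, 0.0792)  len=0.8099
  (v20,v0,v21) [--+] → (2.18115, -0.155276, 0.0792)–(1.1354, -1.9666, 0.0792)  len=2.0915
  (v21,v0,v1) [+-+] → (2.18115, -0.155276, 0.0792)–(2.2708, 0, 0.0792)  len=0.1793
  (v21,v1,v22) [++-] → (0.58425, -0.701409, 0.0792)–(0.4946, -0.856685, 0.0792)  len=0.1793
  (v22,v1,v2) [-+-] → (0.58425, -0.701409, 0.0792)–(0.9892, 0, 0.0792)  len=0.8099

Chained into 2 loop(s):
  loop 1: 12 segments, perimeter = 13.6249
  loop 2: 12 segments, perimeter = 5.9352
Total perimeter = 19.560

loops=2 perimeter=19.560


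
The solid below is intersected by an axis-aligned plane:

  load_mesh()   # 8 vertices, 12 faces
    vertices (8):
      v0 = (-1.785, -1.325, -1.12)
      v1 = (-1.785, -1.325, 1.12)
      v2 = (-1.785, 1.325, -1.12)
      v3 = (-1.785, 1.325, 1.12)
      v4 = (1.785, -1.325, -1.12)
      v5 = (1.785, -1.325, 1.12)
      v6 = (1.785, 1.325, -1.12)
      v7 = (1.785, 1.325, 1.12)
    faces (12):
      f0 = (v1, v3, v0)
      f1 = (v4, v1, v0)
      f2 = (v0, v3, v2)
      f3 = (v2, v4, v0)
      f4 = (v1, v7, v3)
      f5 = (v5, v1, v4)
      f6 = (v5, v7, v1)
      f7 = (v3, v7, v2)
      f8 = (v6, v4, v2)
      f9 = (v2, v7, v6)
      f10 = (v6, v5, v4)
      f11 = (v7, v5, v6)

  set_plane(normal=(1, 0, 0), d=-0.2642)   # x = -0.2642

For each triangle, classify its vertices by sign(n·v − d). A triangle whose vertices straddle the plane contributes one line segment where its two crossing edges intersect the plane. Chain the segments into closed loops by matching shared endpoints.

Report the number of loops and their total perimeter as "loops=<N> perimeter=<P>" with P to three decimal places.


loops=1 perimeter=9.780

Straddling triangles (8 of 12):
  (v4,v1,v0) [+--] → (-0.2642, -1.325, 0.165773)–(-0.2642, -1.325, -1.12)  len=1.2858
  (v2,v4,v0) [-+-] → (-0.2642, 0.196115, -1.12)–(-0.2642, -1.325, -1.12)  len=1.5211
  (v1,v7,v3) [-+-] → (-0.2642, -0.196115, 1.12)–(-0.2642, 1.325, 1.12)  len=1.5211
  (v5,v1,v4) [+-+] → (-0.2642, -1.325, 1.12)–(-0.2642, -1.325, 0.165773)  len=0.9542
  (v5,v7,v1) [++-] → (-0.2642, -0.196115, 1.12)–(-0.2642, -1.325, 1.12)  len=1.1289
  (v3,v7,v2) [-+-] → (-0.2642, 1.325, 1.12)–(-0.2642, 1.325, -0.165773)  len=1.2858
  (v6,v4,v2) [++-] → (-0.2642, 0.196115, -1.12)–(-0.2642, 1.325, -1.12)  len=1.1289
  (v2,v7,v6) [-++] → (-0.2642, 1.325, -0.165773)–(-0.2642, 1.325, -1.12)  len=0.9542

Chained into 1 loop(s):
  loop 1: 8 segments, perimeter = 9.7800
Total perimeter = 9.780


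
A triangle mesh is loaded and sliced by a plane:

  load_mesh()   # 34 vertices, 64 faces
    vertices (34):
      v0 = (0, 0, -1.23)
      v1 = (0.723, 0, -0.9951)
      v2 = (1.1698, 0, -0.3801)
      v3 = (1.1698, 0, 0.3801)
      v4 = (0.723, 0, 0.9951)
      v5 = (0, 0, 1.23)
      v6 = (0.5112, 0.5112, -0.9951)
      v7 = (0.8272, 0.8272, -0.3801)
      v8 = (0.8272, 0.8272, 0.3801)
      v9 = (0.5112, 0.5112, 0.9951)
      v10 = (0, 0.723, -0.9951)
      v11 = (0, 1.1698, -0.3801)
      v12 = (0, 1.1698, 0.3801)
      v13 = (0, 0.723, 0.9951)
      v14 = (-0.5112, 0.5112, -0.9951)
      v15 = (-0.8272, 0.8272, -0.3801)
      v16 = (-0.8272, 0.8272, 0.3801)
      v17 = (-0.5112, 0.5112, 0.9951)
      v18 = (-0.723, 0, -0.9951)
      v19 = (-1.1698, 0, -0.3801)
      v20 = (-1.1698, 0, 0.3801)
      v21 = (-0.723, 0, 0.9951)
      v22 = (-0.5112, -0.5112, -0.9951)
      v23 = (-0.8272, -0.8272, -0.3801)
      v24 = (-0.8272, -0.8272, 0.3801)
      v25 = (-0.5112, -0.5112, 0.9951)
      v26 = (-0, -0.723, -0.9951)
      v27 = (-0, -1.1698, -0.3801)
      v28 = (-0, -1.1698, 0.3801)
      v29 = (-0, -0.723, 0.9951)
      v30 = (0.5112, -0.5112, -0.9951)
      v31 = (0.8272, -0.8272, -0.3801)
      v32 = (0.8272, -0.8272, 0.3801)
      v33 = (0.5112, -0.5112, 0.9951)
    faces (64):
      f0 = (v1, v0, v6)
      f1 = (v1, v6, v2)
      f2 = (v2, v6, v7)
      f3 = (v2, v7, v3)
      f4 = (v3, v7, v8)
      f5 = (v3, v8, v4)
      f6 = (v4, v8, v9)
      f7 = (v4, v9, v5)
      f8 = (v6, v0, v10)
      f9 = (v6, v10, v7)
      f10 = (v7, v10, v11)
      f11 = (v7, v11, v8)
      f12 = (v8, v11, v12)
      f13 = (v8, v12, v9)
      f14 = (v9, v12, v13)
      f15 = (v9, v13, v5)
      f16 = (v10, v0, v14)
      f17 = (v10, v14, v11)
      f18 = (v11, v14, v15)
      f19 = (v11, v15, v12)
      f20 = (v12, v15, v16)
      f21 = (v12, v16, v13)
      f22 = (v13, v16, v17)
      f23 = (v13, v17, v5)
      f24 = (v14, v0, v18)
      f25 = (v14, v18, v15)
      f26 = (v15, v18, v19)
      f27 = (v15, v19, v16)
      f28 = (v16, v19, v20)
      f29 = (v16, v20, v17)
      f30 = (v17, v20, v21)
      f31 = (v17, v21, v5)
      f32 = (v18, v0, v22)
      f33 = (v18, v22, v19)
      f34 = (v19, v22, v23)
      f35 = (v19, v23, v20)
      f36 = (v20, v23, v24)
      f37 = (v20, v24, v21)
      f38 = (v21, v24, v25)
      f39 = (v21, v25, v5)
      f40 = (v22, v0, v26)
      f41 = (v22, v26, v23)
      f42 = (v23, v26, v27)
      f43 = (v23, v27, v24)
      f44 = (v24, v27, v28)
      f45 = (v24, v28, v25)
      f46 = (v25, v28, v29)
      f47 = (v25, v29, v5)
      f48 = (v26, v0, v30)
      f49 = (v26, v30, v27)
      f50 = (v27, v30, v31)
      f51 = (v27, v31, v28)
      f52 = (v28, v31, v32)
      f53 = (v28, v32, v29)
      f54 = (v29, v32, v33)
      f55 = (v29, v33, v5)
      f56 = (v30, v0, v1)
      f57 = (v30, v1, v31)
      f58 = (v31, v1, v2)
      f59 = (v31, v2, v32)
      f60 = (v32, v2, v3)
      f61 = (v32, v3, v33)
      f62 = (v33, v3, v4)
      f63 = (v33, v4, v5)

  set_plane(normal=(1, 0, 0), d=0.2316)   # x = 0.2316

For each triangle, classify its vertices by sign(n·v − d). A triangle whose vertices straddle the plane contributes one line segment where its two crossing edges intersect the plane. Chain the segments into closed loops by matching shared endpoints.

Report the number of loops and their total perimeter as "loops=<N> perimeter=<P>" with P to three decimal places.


loops=1 perimeter=7.159

Straddling triangles (20 of 64):
  (v1,v0,v6) [+-+] → (0.2316, 0, -1.15475)–(0.2316, 0.2316, -1.12358)  len=0.2337
  (v4,v9,v5) [++-] → (0.2316, 0.2316, 1.12358)–(0.2316, 0, 1.15475)  len=0.2337
  (v6,v0,v10) [+--] → (0.2316, 0.2316, -1.12358)–(0.2316, 0.627044, -0.9951)  len=0.4158
  (v6,v10,v7) [+-+] → (0.2316, 0.627044, -0.9951)–(0.2316, 0.752174, -0.822912)  len=0.2129
  (v7,v10,v11) [+--] → (0.2316, 0.752174, -0.822912)–(0.2316, 1.07388, -0.3801)  len=0.5473
  (v7,v11,v8) [+-+] → (0.2316, 1.07388, -0.3801)–(0.2316, 1.07388, -0.167259)  len=0.2128
  (v8,v11,v12) [+--] → (0.2316, 1.07388, -0.167259)–(0.2316, 1.07388, 0.3801)  len=0.5474
  (v8,v12,v9) [+-+] → (0.2316, 1.07388, 0.3801)–(0.2316, 0.87142, 0.658727)  len=0.3444
  (v9,v12,v13) [+--] → (0.2316, 0.87142, 0.658727)–(0.2316, 0.627044, 0.9951)  len=0.4158
  (v9,v13,v5) [+--] → (0.2316, 0.627044, 0.9951)–(0.2316, 0.2316, 1.12358)  len=0.4158
  (v26,v0,v30) [--+] → (0.2316, -0.2316, -1.12358)–(0.2316, -0.627044, -0.9951)  len=0.4158
  (v26,v30,v27) [-+-] → (0.2316, -0.627044, -0.9951)–(0.2316, -0.87142, -0.658727)  len=0.4158
  (v27,v30,v31) [-++] → (0.2316, -0.87142, -0.658727)–(0.2316, -1.07388, -0.3801)  len=0.3444
  (v27,v31,v28) [-+-] → (0.2316, -1.07388, -0.3801)–(0.2316, -1.07388, 0.167259)  len=0.5474
  (v28,v31,v32) [-++] → (0.2316, -1.07388, 0.167259)–(0.2316, -1.07388, 0.3801)  len=0.2128
  (v28,v32,v29) [-+-] → (0.2316, -1.07388, 0.3801)–(0.2316, -0.752174, 0.822912)  len=0.5473
  (v29,v32,v33) [-++] → (0.2316, -0.752174, 0.822912)–(0.2316, -0.627044, 0.9951)  len=0.2129
  (v29,v33,v5) [-+-] → (0.2316, -0.627044, 0.9951)–(0.2316, -0.2316, 1.12358)  len=0.4158
  (v30,v0,v1) [+-+] → (0.2316, -0.2316, -1.12358)–(0.2316, 0, -1.15475)  len=0.2337
  (v33,v4,v5) [++-] → (0.2316, 0, 1.15475)–(0.2316, -0.2316, 1.12358)  len=0.2337

Chained into 1 loop(s):
  loop 1: 20 segments, perimeter = 7.1591
Total perimeter = 7.159


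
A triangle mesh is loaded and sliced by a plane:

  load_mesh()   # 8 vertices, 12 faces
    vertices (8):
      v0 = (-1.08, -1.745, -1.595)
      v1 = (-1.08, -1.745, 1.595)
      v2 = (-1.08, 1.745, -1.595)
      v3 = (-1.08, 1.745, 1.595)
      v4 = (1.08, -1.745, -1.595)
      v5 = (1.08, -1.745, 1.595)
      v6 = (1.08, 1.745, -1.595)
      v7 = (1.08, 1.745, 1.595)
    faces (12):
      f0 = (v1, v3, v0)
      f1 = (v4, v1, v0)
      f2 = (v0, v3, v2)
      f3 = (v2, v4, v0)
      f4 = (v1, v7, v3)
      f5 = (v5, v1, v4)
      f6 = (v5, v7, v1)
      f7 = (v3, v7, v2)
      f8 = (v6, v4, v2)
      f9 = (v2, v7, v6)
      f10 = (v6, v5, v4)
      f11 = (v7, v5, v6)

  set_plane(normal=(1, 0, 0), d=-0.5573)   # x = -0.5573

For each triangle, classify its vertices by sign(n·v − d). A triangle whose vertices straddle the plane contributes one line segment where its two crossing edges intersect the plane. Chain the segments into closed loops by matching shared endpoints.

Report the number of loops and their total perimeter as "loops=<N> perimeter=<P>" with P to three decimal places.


Straddling triangles (8 of 12):
  (v4,v1,v0) [+--] → (-0.5573, -1.745, 0.82305)–(-0.5573, -1.745, -1.595)  len=2.4180
  (v2,v4,v0) [-+-] → (-0.5573, 0.900452, -1.595)–(-0.5573, -1.745, -1.595)  len=2.6455
  (v1,v7,v3) [-+-] → (-0.5573, -0.900452, 1.595)–(-0.5573, 1.745, 1.595)  len=2.6455
  (v5,v1,v4) [+-+] → (-0.5573, -1.745, 1.595)–(-0.5573, -1.745, 0.82305)  len=0.7720
  (v5,v7,v1) [++-] → (-0.5573, -0.900452, 1.595)–(-0.5573, -1.745, 1.595)  len=0.8445
  (v3,v7,v2) [-+-] → (-0.5573, 1.745, 1.595)–(-0.5573, 1.745, -0.82305)  len=2.4180
  (v6,v4,v2) [++-] → (-0.5573, 0.900452, -1.595)–(-0.5573, 1.745, -1.595)  len=0.8445
  (v2,v7,v6) [-++] → (-0.5573, 1.745, -0.82305)–(-0.5573, 1.745, -1.595)  len=0.7720

Chained into 1 loop(s):
  loop 1: 8 segments, perimeter = 13.3600
Total perimeter = 13.360

loops=1 perimeter=13.360


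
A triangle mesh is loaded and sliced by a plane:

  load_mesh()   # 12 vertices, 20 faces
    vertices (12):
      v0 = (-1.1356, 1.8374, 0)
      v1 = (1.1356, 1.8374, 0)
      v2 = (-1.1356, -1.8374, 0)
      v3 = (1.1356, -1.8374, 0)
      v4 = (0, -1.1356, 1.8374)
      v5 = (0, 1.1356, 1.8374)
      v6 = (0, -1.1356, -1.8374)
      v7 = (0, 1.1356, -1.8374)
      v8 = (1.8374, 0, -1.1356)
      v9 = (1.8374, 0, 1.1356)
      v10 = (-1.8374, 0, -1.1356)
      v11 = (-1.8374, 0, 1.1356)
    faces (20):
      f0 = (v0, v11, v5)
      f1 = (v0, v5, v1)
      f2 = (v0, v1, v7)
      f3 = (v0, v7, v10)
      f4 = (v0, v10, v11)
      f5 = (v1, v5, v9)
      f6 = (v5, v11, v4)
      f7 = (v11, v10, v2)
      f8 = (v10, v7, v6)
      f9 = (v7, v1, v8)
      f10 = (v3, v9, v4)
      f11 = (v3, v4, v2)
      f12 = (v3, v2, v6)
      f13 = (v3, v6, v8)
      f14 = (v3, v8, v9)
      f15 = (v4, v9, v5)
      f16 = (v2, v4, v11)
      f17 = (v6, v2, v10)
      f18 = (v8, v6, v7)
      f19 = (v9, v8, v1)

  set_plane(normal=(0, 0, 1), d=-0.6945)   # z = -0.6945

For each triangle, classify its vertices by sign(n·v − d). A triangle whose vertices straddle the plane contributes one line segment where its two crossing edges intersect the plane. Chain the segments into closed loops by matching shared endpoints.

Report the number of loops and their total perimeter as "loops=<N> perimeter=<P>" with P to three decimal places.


loops=1 perimeter=10.737

Straddling triangles (10 of 20):
  (v0,v1,v7) [++-] → (0.706366, 1.57213, -0.6945)–(-0.706366, 1.57213, -0.6945)  len=1.4127
  (v0,v7,v10) [+--] → (-0.706366, 1.57213, -0.6945)–(-1.5648, 0.713699, -0.6945)  len=1.2140
  (v0,v10,v11) [+-+] → (-1.5648, 0.713699, -0.6945)–(-1.8374, 0, -0.6945)  len=0.7640
  (v11,v10,v2) [+-+] → (-1.8374, 0, -0.6945)–(-1.5648, -0.713699, -0.6945)  len=0.7640
  (v7,v1,v8) [-+-] → (0.706366, 1.57213, -0.6945)–(1.5648, 0.713699, -0.6945)  len=1.2140
  (v3,v2,v6) [++-] → (-0.706366, -1.57213, -0.6945)–(0.706366, -1.57213, -0.6945)  len=1.4127
  (v3,v6,v8) [+--] → (0.706366, -1.57213, -0.6945)–(1.5648, -0.713699, -0.6945)  len=1.2140
  (v3,v8,v9) [+-+] → (1.5648, -0.713699, -0.6945)–(1.8374, 0, -0.6945)  len=0.7640
  (v6,v2,v10) [-+-] → (-0.706366, -1.57213, -0.6945)–(-1.5648, -0.713699, -0.6945)  len=1.2140
  (v9,v8,v1) [+-+] → (1.8374, 0, -0.6945)–(1.5648, 0.713699, -0.6945)  len=0.7640

Chained into 1 loop(s):
  loop 1: 10 segments, perimeter = 10.7375
Total perimeter = 10.737


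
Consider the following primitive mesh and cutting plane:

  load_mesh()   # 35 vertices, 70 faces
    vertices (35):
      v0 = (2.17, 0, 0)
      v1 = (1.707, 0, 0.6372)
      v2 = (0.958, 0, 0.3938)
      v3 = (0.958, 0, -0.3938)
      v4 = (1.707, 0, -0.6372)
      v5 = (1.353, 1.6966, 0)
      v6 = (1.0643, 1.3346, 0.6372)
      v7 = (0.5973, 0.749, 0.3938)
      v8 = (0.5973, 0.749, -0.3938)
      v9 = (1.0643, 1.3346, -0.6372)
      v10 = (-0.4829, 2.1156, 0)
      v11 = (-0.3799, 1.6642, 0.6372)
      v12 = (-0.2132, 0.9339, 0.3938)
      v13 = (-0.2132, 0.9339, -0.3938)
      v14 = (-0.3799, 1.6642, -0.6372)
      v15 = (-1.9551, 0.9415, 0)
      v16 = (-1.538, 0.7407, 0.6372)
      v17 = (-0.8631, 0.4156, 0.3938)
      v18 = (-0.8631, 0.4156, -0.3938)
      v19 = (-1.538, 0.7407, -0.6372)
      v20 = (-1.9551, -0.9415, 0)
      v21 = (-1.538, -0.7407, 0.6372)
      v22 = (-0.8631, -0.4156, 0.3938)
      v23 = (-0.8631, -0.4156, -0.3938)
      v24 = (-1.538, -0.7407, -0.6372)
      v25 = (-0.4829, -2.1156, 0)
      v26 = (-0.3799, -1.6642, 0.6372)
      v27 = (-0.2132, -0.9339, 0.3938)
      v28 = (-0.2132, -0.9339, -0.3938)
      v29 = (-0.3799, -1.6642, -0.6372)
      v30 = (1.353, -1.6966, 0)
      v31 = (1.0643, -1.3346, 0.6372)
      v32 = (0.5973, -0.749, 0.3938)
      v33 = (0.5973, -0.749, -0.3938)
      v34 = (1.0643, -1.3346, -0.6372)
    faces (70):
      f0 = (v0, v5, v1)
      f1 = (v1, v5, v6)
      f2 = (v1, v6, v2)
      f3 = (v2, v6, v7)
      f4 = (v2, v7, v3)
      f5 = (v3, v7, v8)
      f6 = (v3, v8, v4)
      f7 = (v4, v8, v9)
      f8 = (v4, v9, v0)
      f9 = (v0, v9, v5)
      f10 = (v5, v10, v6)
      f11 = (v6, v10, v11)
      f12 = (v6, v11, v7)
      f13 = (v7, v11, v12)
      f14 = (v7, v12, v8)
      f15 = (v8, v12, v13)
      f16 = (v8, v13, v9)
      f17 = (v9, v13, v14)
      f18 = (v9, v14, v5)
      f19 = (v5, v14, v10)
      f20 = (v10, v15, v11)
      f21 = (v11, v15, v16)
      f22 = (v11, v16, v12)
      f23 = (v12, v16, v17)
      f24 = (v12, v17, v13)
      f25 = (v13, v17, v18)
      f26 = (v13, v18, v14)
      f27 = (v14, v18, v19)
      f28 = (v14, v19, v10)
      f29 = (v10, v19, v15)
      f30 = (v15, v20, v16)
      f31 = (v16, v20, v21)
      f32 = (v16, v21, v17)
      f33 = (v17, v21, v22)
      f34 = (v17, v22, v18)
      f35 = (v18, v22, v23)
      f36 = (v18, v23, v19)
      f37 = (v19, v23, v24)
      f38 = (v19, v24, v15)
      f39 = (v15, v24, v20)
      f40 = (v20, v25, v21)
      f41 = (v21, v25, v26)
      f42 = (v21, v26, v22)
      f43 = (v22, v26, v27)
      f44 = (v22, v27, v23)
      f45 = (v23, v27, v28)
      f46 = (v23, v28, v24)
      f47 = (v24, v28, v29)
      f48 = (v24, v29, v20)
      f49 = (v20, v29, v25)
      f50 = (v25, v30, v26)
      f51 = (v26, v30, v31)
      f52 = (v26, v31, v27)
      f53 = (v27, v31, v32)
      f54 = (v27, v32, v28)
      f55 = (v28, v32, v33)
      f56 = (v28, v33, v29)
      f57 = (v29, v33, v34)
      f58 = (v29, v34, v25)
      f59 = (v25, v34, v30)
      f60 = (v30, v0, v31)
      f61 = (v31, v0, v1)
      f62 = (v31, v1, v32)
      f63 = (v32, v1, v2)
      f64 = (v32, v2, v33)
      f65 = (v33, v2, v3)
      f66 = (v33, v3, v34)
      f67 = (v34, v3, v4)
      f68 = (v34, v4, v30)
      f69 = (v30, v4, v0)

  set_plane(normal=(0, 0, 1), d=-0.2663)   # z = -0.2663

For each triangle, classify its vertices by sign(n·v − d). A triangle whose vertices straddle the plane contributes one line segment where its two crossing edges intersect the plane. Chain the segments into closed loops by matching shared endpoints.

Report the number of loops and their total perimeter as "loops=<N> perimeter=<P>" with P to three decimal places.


loops=2 perimeter=17.825

Straddling triangles (28 of 70):
  (v2,v7,v3) [++-] → (0.899608, 0.121251, -0.2663)–(0.958, 0, -0.2663)  len=0.1346
  (v3,v7,v8) [-+-] → (0.899608, 0.121251, -0.2663)–(0.5973, 0.749, -0.2663)  len=0.6967
  (v4,v9,v0) [--+] → (1.7079, 0.557759, -0.2663)–(1.9765, 0, -0.2663)  len=0.6191
  (v0,v9,v5) [+-+] → (1.7079, 0.557759, -0.2663)–(1.23235, 1.54531, -0.2663)  len=1.0961
  (v7,v12,v8) [++-] → (0.466093, 0.778932, -0.2663)–(0.5973, 0.749, -0.2663)  len=0.1346
  (v8,v12,v13) [-+-] → (0.466093, 0.778932, -0.2663)–(-0.2132, 0.9339, -0.2663)  len=0.6967
  (v9,v14,v5) [--+] → (0.628783, 1.68306, -0.2663)–(1.23235, 1.54531, -0.2663)  len=0.6191
  (v5,v14,v10) [+-+] → (0.628783, 1.68306, -0.2663)–(-0.439854, 1.92695, -0.2663)  len=1.0961
  (v12,v17,v13) [++-] → (-0.318409, 0.849995, -0.2663)–(-0.2132, 0.9339, -0.2663)  len=0.1346
  (v13,v17,v18) [-+-] → (-0.318409, 0.849995, -0.2663)–(-0.8631, 0.4156, -0.2663)  len=0.6967
  (v14,v19,v10) [--+] → (-0.92385, 1.541, -0.2663)–(-0.439854, 1.92695, -0.2663)  len=0.6190
  (v10,v19,v15) [+-+] → (-0.92385, 1.541, -0.2663)–(-1.78078, 0.857581, -0.2663)  len=1.0961
  (v17,v22,v18) [++-] → (-0.8631, 0.281042, -0.2663)–(-0.8631, 0.4156, -0.2663)  len=0.1346
  (v18,v22,v23) [-+-] → (-0.8631, 0.281042, -0.2663)–(-0.8631, -0.4156, -0.2663)  len=0.6966
  (v19,v24,v15) [--+] → (-1.78078, 0.238471, -0.2663)–(-1.78078, 0.857581, -0.2663)  len=0.6191
  (v15,v24,v20) [+-+] → (-1.78078, 0.238471, -0.2663)–(-1.78078, -0.857581, -0.2663)  len=1.0961
  (v22,v27,v23) [++-] → (-0.757891, -0.499505, -0.2663)–(-0.8631, -0.4156, -0.2663)  len=0.1346
  (v23,v27,v28) [-+-] → (-0.757891, -0.499505, -0.2663)–(-0.2132, -0.9339, -0.2663)  len=0.6967
  (v24,v29,v20) [--+] → (-1.29679, -1.24353, -0.2663)–(-1.78078, -0.857581, -0.2663)  len=0.6190
  (v20,v29,v25) [+-+] → (-1.29679, -1.24353, -0.2663)–(-0.439854, -1.92695, -0.2663)  len=1.0961
  (v27,v32,v28) [++-] → (-0.0819929, -0.903968, -0.2663)–(-0.2132, -0.9339, -0.2663)  len=0.1346
  (v28,v32,v33) [-+-] → (-0.0819929, -0.903968, -0.2663)–(0.5973, -0.749, -0.2663)  len=0.6967
  (v29,v34,v25) [--+] → (0.163709, -1.7892, -0.2663)–(-0.439854, -1.92695, -0.2663)  len=0.6191
  (v25,v34,v30) [+-+] → (0.163709, -1.7892, -0.2663)–(1.23235, -1.54531, -0.2663)  len=1.0961
  (v32,v2,v33) [++-] → (0.655692, -0.627749, -0.2663)–(0.5973, -0.749, -0.2663)  len=0.1346
  (v33,v2,v3) [-+-] → (0.655692, -0.627749, -0.2663)–(0.958, 0, -0.2663)  len=0.6967
  (v34,v4,v30) [--+] → (1.50094, -0.987553, -0.2663)–(1.23235, -1.54531, -0.2663)  len=0.6191
  (v30,v4,v0) [+-+] → (1.50094, -0.987553, -0.2663)–(1.9765, 0, -0.2663)  len=1.0961

Chained into 2 loop(s):
  loop 1: 14 segments, perimeter = 5.8190
  loop 2: 14 segments, perimeter = 12.0061
Total perimeter = 17.825


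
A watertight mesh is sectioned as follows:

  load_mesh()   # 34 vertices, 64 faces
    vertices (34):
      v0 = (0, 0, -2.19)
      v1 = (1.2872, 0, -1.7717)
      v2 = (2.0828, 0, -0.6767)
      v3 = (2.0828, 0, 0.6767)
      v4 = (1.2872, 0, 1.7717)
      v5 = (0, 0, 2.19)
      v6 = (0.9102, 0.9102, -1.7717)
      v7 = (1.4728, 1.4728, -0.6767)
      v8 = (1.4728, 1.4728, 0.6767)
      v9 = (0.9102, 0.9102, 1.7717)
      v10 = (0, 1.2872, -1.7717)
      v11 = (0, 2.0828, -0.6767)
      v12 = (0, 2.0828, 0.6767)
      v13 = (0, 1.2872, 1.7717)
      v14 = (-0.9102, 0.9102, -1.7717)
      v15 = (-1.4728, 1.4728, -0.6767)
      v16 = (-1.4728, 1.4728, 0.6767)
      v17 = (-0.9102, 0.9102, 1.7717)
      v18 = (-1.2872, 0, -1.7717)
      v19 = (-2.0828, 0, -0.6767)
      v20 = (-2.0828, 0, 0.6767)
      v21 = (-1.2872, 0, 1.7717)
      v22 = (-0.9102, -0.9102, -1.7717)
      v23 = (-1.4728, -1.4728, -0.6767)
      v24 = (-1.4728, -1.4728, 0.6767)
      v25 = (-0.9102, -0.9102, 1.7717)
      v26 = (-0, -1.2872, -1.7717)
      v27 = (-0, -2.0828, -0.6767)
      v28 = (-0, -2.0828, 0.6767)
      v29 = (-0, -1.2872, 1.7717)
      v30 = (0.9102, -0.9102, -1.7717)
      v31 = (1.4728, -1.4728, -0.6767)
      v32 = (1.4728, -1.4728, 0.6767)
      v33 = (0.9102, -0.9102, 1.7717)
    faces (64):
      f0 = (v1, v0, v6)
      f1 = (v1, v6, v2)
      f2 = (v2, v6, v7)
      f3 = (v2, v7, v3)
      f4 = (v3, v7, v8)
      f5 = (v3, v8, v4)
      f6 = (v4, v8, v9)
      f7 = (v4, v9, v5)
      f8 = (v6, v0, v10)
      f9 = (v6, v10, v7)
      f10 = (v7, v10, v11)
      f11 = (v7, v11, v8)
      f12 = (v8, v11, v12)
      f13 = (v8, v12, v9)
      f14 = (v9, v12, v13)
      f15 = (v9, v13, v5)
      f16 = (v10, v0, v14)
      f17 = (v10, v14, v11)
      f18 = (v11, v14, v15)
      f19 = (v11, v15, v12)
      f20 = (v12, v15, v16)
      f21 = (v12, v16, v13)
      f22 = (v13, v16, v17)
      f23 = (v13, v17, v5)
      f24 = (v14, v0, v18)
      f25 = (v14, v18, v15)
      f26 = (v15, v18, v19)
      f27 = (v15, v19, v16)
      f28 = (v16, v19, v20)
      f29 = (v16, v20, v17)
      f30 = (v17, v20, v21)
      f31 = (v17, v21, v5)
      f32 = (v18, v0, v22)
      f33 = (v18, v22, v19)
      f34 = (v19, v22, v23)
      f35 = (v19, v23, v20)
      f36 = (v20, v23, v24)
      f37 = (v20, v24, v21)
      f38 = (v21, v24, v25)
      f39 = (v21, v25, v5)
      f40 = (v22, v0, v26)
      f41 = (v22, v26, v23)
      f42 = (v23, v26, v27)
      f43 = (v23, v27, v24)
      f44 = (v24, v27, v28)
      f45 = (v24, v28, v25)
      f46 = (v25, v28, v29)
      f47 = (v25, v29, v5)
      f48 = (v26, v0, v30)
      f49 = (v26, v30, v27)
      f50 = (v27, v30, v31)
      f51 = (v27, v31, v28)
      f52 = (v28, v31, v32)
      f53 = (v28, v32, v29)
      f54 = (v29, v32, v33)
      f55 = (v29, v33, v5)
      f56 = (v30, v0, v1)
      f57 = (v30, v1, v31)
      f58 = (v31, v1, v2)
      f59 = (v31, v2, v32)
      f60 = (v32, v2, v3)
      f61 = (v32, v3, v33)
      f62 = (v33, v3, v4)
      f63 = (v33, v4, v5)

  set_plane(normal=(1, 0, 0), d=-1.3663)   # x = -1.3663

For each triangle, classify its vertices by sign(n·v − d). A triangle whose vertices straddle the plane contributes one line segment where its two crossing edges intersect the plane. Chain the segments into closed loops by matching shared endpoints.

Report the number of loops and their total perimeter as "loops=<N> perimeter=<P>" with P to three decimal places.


loops=1 perimeter=10.022

Straddling triangles (18 of 64):
  (v11,v14,v15) [++-] → (-1.3663, 1.3663, -0.883983)–(-1.3663, 1.51691, -0.6767)  len=0.2562
  (v11,v15,v12) [+-+] → (-1.3663, 1.51691, -0.6767)–(-1.3663, 1.51691, -0.578834)  len=0.0979
  (v12,v15,v16) [+--] → (-1.3663, 1.51691, -0.578834)–(-1.3663, 1.51691, 0.6767)  len=1.2555
  (v12,v16,v13) [+-+] → (-1.3663, 1.51691, 0.6767)–(-1.3663, 1.45938, 0.755881)  len=0.0979
  (v13,v16,v17) [+-+] → (-1.3663, 1.45938, 0.755881)–(-1.3663, 1.3663, 0.883983)  len=0.1583
  (v14,v18,v15) [++-] → (-1.3663, 0.627686, -1.30503)–(-1.3663, 1.3663, -0.883983)  len=0.8502
  (v15,v18,v19) [-+-] → (-1.3663, 0.627686, -1.30503)–(-1.3663, 0, -1.66283)  len=0.7225
  (v16,v20,v17) [--+] → (-1.3663, 0.556164, 1.34578)–(-1.3663, 1.3663, 0.883983)  len=0.9325
  (v17,v20,v21) [+-+] → (-1.3663, 0.556164, 1.34578)–(-1.3663, 0, 1.66283)  len=0.6402
  (v18,v22,v19) [++-] → (-1.3663, -0.556164, -1.34578)–(-1.3663, 0, -1.66283)  len=0.6402
  (v19,v22,v23) [-+-] → (-1.3663, -0.556164, -1.34578)–(-1.3663, -1.3663, -0.883983)  len=0.9325
  (v20,v24,v21) [--+] → (-1.3663, -0.627686, 1.30503)–(-1.3663, 0, 1.66283)  len=0.7225
  (v21,v24,v25) [+-+] → (-1.3663, -0.627686, 1.30503)–(-1.3663, -1.3663, 0.883983)  len=0.8502
  (v22,v26,v23) [++-] → (-1.3663, -1.45938, -0.755881)–(-1.3663, -1.3663, -0.883983)  len=0.1583
  (v23,v26,v27) [-++] → (-1.3663, -1.45938, -0.755881)–(-1.3663, -1.51691, -0.6767)  len=0.0979
  (v23,v27,v24) [-+-] → (-1.3663, -1.51691, -0.6767)–(-1.3663, -1.51691, 0.578834)  len=1.2555
  (v24,v27,v28) [-++] → (-1.3663, -1.51691, 0.578834)–(-1.3663, -1.51691, 0.6767)  len=0.0979
  (v24,v28,v25) [-++] → (-1.3663, -1.51691, 0.6767)–(-1.3663, -1.3663, 0.883983)  len=0.2562

Chained into 1 loop(s):
  loop 1: 18 segments, perimeter = 10.0225
Total perimeter = 10.022


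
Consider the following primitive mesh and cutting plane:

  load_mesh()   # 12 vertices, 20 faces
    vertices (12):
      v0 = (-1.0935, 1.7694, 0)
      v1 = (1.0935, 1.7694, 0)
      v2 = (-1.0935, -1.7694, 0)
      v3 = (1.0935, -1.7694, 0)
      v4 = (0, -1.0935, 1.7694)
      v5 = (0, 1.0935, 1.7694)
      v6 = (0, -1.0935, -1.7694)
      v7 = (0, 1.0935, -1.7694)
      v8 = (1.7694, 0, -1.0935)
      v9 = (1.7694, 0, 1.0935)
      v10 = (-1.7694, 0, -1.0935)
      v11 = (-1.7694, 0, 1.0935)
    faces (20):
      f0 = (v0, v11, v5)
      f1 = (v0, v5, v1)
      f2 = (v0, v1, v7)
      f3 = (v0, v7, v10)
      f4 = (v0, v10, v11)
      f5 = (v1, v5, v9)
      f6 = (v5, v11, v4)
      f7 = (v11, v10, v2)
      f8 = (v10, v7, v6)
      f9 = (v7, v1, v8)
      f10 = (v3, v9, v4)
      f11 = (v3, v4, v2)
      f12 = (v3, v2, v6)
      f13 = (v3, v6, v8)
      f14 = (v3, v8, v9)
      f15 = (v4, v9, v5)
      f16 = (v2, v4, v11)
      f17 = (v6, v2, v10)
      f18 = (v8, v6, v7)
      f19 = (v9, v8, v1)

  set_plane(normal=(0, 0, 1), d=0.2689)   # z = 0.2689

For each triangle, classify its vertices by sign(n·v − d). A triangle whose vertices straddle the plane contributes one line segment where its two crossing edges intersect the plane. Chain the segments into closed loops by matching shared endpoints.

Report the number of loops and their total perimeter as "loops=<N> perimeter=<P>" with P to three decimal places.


loops=1 perimeter=11.303

Straddling triangles (10 of 20):
  (v0,v11,v5) [-++] → (-1.25971, 1.33429, 0.2689)–(-0.927318, 1.66668, 0.2689)  len=0.4701
  (v0,v5,v1) [-+-] → (-0.927318, 1.66668, 0.2689)–(0.927318, 1.66668, 0.2689)  len=1.8546
  (v0,v10,v11) [--+] → (-1.7694, 0, 0.2689)–(-1.25971, 1.33429, 0.2689)  len=1.4283
  (v1,v5,v9) [-++] → (0.927318, 1.66668, 0.2689)–(1.25971, 1.33429, 0.2689)  len=0.4701
  (v11,v10,v2) [+--] → (-1.7694, 0, 0.2689)–(-1.25971, -1.33429, 0.2689)  len=1.4283
  (v3,v9,v4) [-++] → (1.25971, -1.33429, 0.2689)–(0.927318, -1.66668, 0.2689)  len=0.4701
  (v3,v4,v2) [-+-] → (0.927318, -1.66668, 0.2689)–(-0.927318, -1.66668, 0.2689)  len=1.8546
  (v3,v8,v9) [--+] → (1.7694, 0, 0.2689)–(1.25971, -1.33429, 0.2689)  len=1.4283
  (v2,v4,v11) [-++] → (-0.927318, -1.66668, 0.2689)–(-1.25971, -1.33429, 0.2689)  len=0.4701
  (v9,v8,v1) [+--] → (1.7694, 0, 0.2689)–(1.25971, 1.33429, 0.2689)  len=1.4283

Chained into 1 loop(s):
  loop 1: 10 segments, perimeter = 11.3029
Total perimeter = 11.303


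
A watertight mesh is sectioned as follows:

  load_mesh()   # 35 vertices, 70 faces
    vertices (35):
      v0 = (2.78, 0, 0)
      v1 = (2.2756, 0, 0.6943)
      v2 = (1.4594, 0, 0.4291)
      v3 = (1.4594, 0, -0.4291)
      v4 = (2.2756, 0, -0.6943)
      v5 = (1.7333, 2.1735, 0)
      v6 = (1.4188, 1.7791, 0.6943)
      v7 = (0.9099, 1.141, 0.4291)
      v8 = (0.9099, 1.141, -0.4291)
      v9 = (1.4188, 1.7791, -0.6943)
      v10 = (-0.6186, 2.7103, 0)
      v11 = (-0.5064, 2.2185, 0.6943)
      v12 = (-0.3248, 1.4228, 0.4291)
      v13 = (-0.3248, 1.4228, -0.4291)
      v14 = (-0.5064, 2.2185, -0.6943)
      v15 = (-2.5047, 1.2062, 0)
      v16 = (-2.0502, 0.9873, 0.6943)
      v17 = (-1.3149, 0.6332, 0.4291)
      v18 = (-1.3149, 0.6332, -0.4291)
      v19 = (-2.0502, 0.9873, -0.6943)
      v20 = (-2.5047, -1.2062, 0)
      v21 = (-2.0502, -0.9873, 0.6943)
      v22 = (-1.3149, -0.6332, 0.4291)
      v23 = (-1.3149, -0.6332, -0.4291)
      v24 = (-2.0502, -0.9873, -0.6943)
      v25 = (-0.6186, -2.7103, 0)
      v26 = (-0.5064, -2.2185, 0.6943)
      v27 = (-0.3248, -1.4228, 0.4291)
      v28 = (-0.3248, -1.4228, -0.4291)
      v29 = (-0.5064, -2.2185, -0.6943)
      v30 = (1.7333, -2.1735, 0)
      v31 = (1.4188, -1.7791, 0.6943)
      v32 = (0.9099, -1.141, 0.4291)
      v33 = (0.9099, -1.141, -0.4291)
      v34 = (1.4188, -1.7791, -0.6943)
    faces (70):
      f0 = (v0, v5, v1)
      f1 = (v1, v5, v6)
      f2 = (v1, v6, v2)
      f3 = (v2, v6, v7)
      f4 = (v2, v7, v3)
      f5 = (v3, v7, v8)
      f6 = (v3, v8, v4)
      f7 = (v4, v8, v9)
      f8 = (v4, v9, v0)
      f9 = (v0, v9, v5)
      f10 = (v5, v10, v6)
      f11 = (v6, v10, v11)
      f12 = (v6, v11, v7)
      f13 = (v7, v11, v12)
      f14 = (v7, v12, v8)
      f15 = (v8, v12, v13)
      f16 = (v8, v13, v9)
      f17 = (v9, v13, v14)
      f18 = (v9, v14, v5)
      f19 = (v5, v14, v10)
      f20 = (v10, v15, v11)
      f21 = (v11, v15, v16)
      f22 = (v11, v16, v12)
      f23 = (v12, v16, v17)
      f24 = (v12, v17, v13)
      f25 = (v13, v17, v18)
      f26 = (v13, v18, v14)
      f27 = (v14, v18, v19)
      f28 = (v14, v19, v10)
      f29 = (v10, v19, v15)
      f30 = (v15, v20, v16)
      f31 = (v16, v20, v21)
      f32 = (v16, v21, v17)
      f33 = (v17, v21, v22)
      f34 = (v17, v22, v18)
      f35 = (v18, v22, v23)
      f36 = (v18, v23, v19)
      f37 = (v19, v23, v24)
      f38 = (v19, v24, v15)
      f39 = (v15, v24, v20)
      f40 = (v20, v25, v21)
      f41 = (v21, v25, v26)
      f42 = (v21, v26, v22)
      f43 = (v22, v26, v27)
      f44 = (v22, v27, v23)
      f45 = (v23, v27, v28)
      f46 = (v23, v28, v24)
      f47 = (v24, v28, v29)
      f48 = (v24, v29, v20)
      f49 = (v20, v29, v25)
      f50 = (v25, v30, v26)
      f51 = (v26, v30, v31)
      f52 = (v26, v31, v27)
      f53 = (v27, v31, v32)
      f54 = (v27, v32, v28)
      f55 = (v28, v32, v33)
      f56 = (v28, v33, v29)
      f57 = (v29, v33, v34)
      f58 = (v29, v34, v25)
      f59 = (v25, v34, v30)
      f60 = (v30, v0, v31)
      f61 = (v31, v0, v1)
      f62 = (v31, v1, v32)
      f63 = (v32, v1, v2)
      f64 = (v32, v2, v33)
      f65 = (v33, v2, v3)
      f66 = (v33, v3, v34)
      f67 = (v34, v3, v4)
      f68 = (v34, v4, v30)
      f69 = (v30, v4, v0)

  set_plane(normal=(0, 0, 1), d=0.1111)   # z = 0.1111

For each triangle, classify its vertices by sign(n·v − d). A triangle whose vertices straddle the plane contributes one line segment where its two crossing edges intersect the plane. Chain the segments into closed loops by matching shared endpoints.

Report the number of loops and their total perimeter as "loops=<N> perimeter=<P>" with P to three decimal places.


loops=2 perimeter=25.261

Straddling triangles (28 of 70):
  (v0,v5,v1) [--+] → (1.82008, 1.8257, 0.1111)–(2.69929, 0, 0.1111)  len=2.0264
  (v1,v5,v6) [+-+] → (1.82008, 1.8257, 0.1111)–(1.68297, 2.11039, 0.1111)  len=0.3160
  (v2,v7,v3) [++-] → (1.11351, 0.71821, 0.1111)–(1.4594, 0, 0.1111)  len=0.7972
  (v3,v7,v8) [-+-] → (1.11351, 0.71821, 0.1111)–(0.9099, 1.141, 0.1111)  len=0.4693
  (v5,v10,v6) [--+] → (-0.292581, 2.56129, 0.1111)–(1.68297, 2.11039, 0.1111)  len=2.0264
  (v6,v10,v11) [+-+] → (-0.292581, 2.56129, 0.1111)–(-0.600646, 2.6316, 0.1111)  len=0.3160
  (v7,v12,v8) [++-] → (0.132709, 1.31838, 0.1111)–(0.9099, 1.141, 0.1111)  len=0.7972
  (v8,v12,v13) [-+-] → (0.132709, 1.31838, 0.1111)–(-0.3248, 1.4228, 0.1111)  len=0.4693
  (v10,v15,v11) [--+] → (-2.18494, 1.36819, 0.1111)–(-0.600646, 2.6316, 0.1111)  len=2.0264
  (v11,v15,v16) [+-+] → (-2.18494, 1.36819, 0.1111)–(-2.43197, 1.17117, 0.1111)  len=0.3160
  (v12,v17,v13) [++-] → (-0.948025, 0.925781, 0.1111)–(-0.3248, 1.4228, 0.1111)  len=0.7971
  (v13,v17,v18) [-+-] → (-0.948025, 0.925781, 0.1111)–(-1.3149, 0.6332, 0.1111)  len=0.4693
  (v15,v20,v16) [--+] → (-2.43197, -0.855202, 0.1111)–(-2.43197, 1.17117, 0.1111)  len=2.0264
  (v16,v20,v21) [+-+] → (-2.43197, -0.855202, 0.1111)–(-2.43197, -1.17117, 0.1111)  len=0.3160
  (v17,v22,v18) [++-] → (-1.3149, -0.163944, 0.1111)–(-1.3149, 0.6332, 0.1111)  len=0.7971
  (v18,v22,v23) [-+-] → (-1.3149, -0.163944, 0.1111)–(-1.3149, -0.6332, 0.1111)  len=0.4693
  (v20,v25,v21) [--+] → (-0.847681, -2.43459, 0.1111)–(-2.43197, -1.17117, 0.1111)  len=2.0264
  (v21,v25,v26) [+-+] → (-0.847681, -2.43459, 0.1111)–(-0.600646, -2.6316, 0.1111)  len=0.3160
  (v22,v27,v23) [++-] → (-0.691675, -1.13022, 0.1111)–(-1.3149, -0.6332, 0.1111)  len=0.7971
  (v23,v27,v28) [-+-] → (-0.691675, -1.13022, 0.1111)–(-0.3248, -1.4228, 0.1111)  len=0.4693
  (v25,v30,v26) [--+] → (1.37491, -2.1807, 0.1111)–(-0.600646, -2.6316, 0.1111)  len=2.0264
  (v26,v30,v31) [+-+] → (1.37491, -2.1807, 0.1111)–(1.68297, -2.11039, 0.1111)  len=0.3160
  (v27,v32,v28) [++-] → (0.452391, -1.24542, 0.1111)–(-0.3248, -1.4228, 0.1111)  len=0.7972
  (v28,v32,v33) [-+-] → (0.452391, -1.24542, 0.1111)–(0.9099, -1.141, 0.1111)  len=0.4693
  (v30,v0,v31) [--+] → (2.56218, -0.284687, 0.1111)–(1.68297, -2.11039, 0.1111)  len=2.0264
  (v31,v0,v1) [+-+] → (2.56218, -0.284687, 0.1111)–(2.69929, 0, 0.1111)  len=0.3160
  (v32,v2,v33) [++-] → (1.25579, -0.42279, 0.1111)–(0.9099, -1.141, 0.1111)  len=0.7972
  (v33,v2,v3) [-+-] → (1.25579, -0.42279, 0.1111)–(1.4594, 0, 0.1111)  len=0.4693

Chained into 2 loop(s):
  loop 1: 14 segments, perimeter = 16.3965
  loop 2: 14 segments, perimeter = 8.8649
Total perimeter = 25.261
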